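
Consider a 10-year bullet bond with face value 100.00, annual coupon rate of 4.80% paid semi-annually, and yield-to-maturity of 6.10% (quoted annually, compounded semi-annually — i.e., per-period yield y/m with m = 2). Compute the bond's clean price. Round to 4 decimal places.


Coupon per period c = face * coupon_rate / m = 2.400000
Periods per year m = 2; per-period yield y/m = 0.030500
Number of cashflows N = 20
Cashflows (t years, CF_t, discount factor 1/(1+y/m)^(m*t), PV):
  t = 0.5000: CF_t = 2.400000, DF = 0.970403, PV = 2.328967
  t = 1.0000: CF_t = 2.400000, DF = 0.941681, PV = 2.260035
  t = 1.5000: CF_t = 2.400000, DF = 0.913810, PV = 2.193145
  t = 2.0000: CF_t = 2.400000, DF = 0.886764, PV = 2.128233
  t = 2.5000: CF_t = 2.400000, DF = 0.860518, PV = 2.065243
  t = 3.0000: CF_t = 2.400000, DF = 0.835049, PV = 2.004118
  t = 3.5000: CF_t = 2.400000, DF = 0.810334, PV = 1.944801
  t = 4.0000: CF_t = 2.400000, DF = 0.786350, PV = 1.887241
  t = 4.5000: CF_t = 2.400000, DF = 0.763076, PV = 1.831383
  t = 5.0000: CF_t = 2.400000, DF = 0.740491, PV = 1.777179
  t = 5.5000: CF_t = 2.400000, DF = 0.718575, PV = 1.724580
  t = 6.0000: CF_t = 2.400000, DF = 0.697307, PV = 1.673537
  t = 6.5000: CF_t = 2.400000, DF = 0.676669, PV = 1.624005
  t = 7.0000: CF_t = 2.400000, DF = 0.656641, PV = 1.575939
  t = 7.5000: CF_t = 2.400000, DF = 0.637206, PV = 1.529295
  t = 8.0000: CF_t = 2.400000, DF = 0.618347, PV = 1.484032
  t = 8.5000: CF_t = 2.400000, DF = 0.600045, PV = 1.440109
  t = 9.0000: CF_t = 2.400000, DF = 0.582286, PV = 1.397486
  t = 9.5000: CF_t = 2.400000, DF = 0.565052, PV = 1.356124
  t = 10.0000: CF_t = 102.400000, DF = 0.548328, PV = 56.148743
Price P = sum_t PV_t = 90.374194

Answer: Price = 90.3742


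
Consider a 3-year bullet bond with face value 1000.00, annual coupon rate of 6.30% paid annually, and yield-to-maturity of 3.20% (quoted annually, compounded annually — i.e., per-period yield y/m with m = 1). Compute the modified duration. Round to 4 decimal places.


Coupon per period c = face * coupon_rate / m = 63.000000
Periods per year m = 1; per-period yield y/m = 0.032000
Number of cashflows N = 3
Cashflows (t years, CF_t, discount factor 1/(1+y/m)^(m*t), PV):
  t = 1.0000: CF_t = 63.000000, DF = 0.968992, PV = 61.046512
  t = 2.0000: CF_t = 63.000000, DF = 0.938946, PV = 59.153597
  t = 3.0000: CF_t = 1063.000000, DF = 0.909831, PV = 967.150749
Price P = sum_t PV_t = 1087.350858
First compute Macaulay numerator sum_t t * PV_t:
  t * PV_t at t = 1.0000: 61.046512
  t * PV_t at t = 2.0000: 118.307193
  t * PV_t at t = 3.0000: 2901.452248
Macaulay duration D = 3080.805953 / 1087.350858 = 2.833314
Modified duration = D / (1 + y/m) = 2.833314 / (1 + 0.032000) = 2.745459

Answer: Modified duration = 2.7455


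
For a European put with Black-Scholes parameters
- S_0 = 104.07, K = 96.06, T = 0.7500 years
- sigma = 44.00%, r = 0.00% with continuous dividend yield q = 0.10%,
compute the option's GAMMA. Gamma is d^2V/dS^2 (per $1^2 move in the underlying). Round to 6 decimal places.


Answer: Gamma = 0.009284

Derivation:
d1 = 0.3987410677; d2 = 0.0176898900
phi(d1) = 0.3684553459; exp(-qT) = 0.9992502812; exp(-rT) = 1.0000000000
Gamma = exp(-qT) * phi(d1) / (S * sigma * sqrt(T)) = 0.9992502812 * 0.3684553459 / (104.0700 * 0.4400 * 0.8660254038) = 0.009284


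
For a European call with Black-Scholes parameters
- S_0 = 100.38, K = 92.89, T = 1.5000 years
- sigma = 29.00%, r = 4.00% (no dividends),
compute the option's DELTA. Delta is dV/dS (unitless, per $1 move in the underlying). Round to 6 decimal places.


Answer: Delta = 0.713913

Derivation:
d1 = 0.5648522976; d2 = 0.2096762849
phi(d1) = 0.3401163234; exp(-qT) = 1.0000000000; exp(-rT) = 0.9417645336
N(d1) = 0.7139128840
Delta = exp(-qT) * N(d1) = 1.0000000000 * 0.7139128840 = 0.713913


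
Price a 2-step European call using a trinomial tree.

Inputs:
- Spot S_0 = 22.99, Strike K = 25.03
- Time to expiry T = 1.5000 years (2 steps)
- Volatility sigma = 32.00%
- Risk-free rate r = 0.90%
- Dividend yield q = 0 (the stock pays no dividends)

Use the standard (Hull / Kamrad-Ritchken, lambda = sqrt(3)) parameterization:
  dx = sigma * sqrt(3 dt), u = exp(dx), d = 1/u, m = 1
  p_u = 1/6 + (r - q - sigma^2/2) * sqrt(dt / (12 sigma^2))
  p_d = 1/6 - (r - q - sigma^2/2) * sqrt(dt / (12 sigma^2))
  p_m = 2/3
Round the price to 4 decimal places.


dt = T/N = 0.750000; dx = sigma*sqrt(3*dt) = 0.480000
u = exp(dx) = 1.616074; d = 1/u = 0.618783
p_u = 0.133698, p_m = 0.666667, p_d = 0.199635
Discount per step: exp(-r*dt) = 0.993273
Stock lattice S(k, j) with j the centered position index:
  k=0: S(0,+0) = 22.9900
  k=1: S(1,-1) = 14.2258; S(1,+0) = 22.9900; S(1,+1) = 37.1536
  k=2: S(2,-2) = 8.8027; S(2,-1) = 14.2258; S(2,+0) = 22.9900; S(2,+1) = 37.1536; S(2,+2) = 60.0429
Terminal payoffs V(N, j) = max(S_T - K, 0):
  V(2,-2) = 0.000000; V(2,-1) = 0.000000; V(2,+0) = 0.000000; V(2,+1) = 12.123551; V(2,+2) = 35.012902
Backward induction: V(k, j) = exp(-r*dt) * [p_u * V(k+1, j+1) + p_m * V(k+1, j) + p_d * V(k+1, j-1)]
  V(1,-1) = exp(-r*dt) * [p_u*0.000000 + p_m*0.000000 + p_d*0.000000] = 0.000000
  V(1,+0) = exp(-r*dt) * [p_u*12.123551 + p_m*0.000000 + p_d*0.000000] = 1.609989
  V(1,+1) = exp(-r*dt) * [p_u*35.012902 + p_m*12.123551 + p_d*0.000000] = 12.677655
  V(0,+0) = exp(-r*dt) * [p_u*12.677655 + p_m*1.609989 + p_d*0.000000] = 2.749679

Answer: Price = V(0,0) = 2.7497


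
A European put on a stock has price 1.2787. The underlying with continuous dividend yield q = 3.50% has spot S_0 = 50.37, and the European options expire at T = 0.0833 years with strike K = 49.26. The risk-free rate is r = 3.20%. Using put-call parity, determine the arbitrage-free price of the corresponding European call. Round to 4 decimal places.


Answer: Call price = 2.3732

Derivation:
Put-call parity: C - P = S_0 * exp(-qT) - K * exp(-rT).
S_0 * exp(-qT) = 50.3700 * 0.99708875 = 50.22336013
K * exp(-rT) = 49.2600 * 0.99733795 = 49.12886740
C = P + S*exp(-qT) - K*exp(-rT)
C = 1.2787 + 50.22336013 - 49.12886740 = 2.3732


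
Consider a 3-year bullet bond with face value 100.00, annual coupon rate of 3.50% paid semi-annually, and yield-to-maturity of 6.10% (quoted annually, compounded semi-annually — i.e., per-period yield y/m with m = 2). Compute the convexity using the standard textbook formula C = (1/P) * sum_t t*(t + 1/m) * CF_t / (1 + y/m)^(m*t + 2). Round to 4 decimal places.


Coupon per period c = face * coupon_rate / m = 1.750000
Periods per year m = 2; per-period yield y/m = 0.030500
Number of cashflows N = 6
Cashflows (t years, CF_t, discount factor 1/(1+y/m)^(m*t), PV):
  t = 0.5000: CF_t = 1.750000, DF = 0.970403, PV = 1.698205
  t = 1.0000: CF_t = 1.750000, DF = 0.941681, PV = 1.647943
  t = 1.5000: CF_t = 1.750000, DF = 0.913810, PV = 1.599168
  t = 2.0000: CF_t = 1.750000, DF = 0.886764, PV = 1.551837
  t = 2.5000: CF_t = 1.750000, DF = 0.860518, PV = 1.505907
  t = 3.0000: CF_t = 101.750000, DF = 0.835049, PV = 84.966248
Price P = sum_t PV_t = 92.969307
Convexity numerator sum_t t*(t + 1/m) * CF_t / (1+y/m)^(m*t + 2):
  t = 0.5000: term = 0.799584
  t = 1.0000: term = 2.327755
  t = 1.5000: term = 4.517720
  t = 2.0000: term = 7.306680
  t = 2.5000: term = 10.635633
  t = 3.0000: term = 840.116952
Convexity = (1/P) * sum = 865.704324 / 92.969307 = 9.311722

Answer: Convexity = 9.3117


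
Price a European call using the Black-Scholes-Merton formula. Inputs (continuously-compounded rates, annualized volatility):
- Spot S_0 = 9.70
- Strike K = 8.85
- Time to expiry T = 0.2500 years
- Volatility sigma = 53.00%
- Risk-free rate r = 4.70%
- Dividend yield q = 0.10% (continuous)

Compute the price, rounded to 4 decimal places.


Answer: Price = 1.5199

Derivation:
d1 = (ln(S/K) + (r - q + 0.5*sigma^2) * T) / (sigma * sqrt(T)) = 0.52196576
d2 = d1 - sigma * sqrt(T) = 0.25696576
exp(-rT) = 0.98831876; exp(-qT) = 0.99975003
C = S_0 * exp(-qT) * N(d1) - K * exp(-rT) * N(d2)
N(d1) = 0.69915291; N(d2) = 0.60139740
C = 9.7000 * 0.99975003 * 0.69915291 - 8.8500 * 0.98831876 * 0.60139740 = 1.5199


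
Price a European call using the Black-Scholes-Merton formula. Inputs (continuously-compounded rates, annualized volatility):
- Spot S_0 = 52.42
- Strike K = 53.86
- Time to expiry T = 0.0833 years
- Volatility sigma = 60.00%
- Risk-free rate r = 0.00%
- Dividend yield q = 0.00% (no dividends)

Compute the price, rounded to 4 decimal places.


d1 = (ln(S/K) + (r - q + 0.5*sigma^2) * T) / (sigma * sqrt(T)) = -0.06990737
d2 = d1 - sigma * sqrt(T) = -0.24307780
exp(-rT) = 1.00000000; exp(-qT) = 1.00000000
C = S_0 * exp(-qT) * N(d1) - K * exp(-rT) * N(d2)
N(d1) = 0.47213369; N(d2) = 0.40397256
C = 52.4200 * 1.00000000 * 0.47213369 - 53.8600 * 1.00000000 * 0.40397256 = 2.9913

Answer: Price = 2.9913


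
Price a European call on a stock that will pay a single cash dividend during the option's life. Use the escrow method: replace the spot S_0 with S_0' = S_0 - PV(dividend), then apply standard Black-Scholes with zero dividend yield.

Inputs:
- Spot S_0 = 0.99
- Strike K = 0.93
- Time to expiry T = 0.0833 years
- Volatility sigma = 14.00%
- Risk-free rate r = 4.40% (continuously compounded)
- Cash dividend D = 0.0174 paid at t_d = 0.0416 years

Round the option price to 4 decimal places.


PV(D) = D * exp(-r * t_d) = 0.0174 * 0.99817127 = 0.01736818
S_0' = S_0 - PV(D) = 0.9900 - 0.01736818 = 0.97263182
d1 = (ln(S_0'/K) + (r + sigma^2/2)*T) / (sigma*sqrt(T)) = 1.22016623
d2 = d1 - sigma*sqrt(T) = 1.17975979
exp(-rT) = 0.99634151
N(d1) = 0.88879907; N(d2) = 0.88095212
C = S_0' * N(d1) - K * exp(-rT) * N(d2) = 0.97263182 * 0.88879907 - 0.9300 * 0.99634151 * 0.88095212 = 0.0482

Answer: Price = 0.0482


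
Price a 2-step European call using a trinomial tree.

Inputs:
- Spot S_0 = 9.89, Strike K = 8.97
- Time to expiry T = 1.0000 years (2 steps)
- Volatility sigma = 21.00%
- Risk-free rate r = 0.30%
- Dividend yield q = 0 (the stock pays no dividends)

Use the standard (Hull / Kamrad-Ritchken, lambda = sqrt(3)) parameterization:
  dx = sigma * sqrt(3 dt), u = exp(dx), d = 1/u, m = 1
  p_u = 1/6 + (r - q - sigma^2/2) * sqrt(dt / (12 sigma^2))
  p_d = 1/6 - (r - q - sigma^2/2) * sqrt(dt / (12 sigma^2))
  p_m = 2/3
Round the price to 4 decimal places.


dt = T/N = 0.500000; dx = sigma*sqrt(3*dt) = 0.257196
u = exp(dx) = 1.293299; d = 1/u = 0.773216
p_u = 0.148150, p_m = 0.666667, p_d = 0.185184
Discount per step: exp(-r*dt) = 0.998501
Stock lattice S(k, j) with j the centered position index:
  k=0: S(0,+0) = 9.8900
  k=1: S(1,-1) = 7.6471; S(1,+0) = 9.8900; S(1,+1) = 12.7907
  k=2: S(2,-2) = 5.9129; S(2,-1) = 7.6471; S(2,+0) = 9.8900; S(2,+1) = 12.7907; S(2,+2) = 16.5422
Terminal payoffs V(N, j) = max(S_T - K, 0):
  V(2,-2) = 0.000000; V(2,-1) = 0.000000; V(2,+0) = 0.920000; V(2,+1) = 3.820728; V(2,+2) = 7.572238
Backward induction: V(k, j) = exp(-r*dt) * [p_u * V(k+1, j+1) + p_m * V(k+1, j) + p_d * V(k+1, j-1)]
  V(1,-1) = exp(-r*dt) * [p_u*0.920000 + p_m*0.000000 + p_d*0.000000] = 0.136093
  V(1,+0) = exp(-r*dt) * [p_u*3.820728 + p_m*0.920000 + p_d*0.000000] = 1.177605
  V(1,+1) = exp(-r*dt) * [p_u*7.572238 + p_m*3.820728 + p_d*0.920000] = 3.833591
  V(0,+0) = exp(-r*dt) * [p_u*3.833591 + p_m*1.177605 + p_d*0.136093] = 1.376152

Answer: Price = V(0,0) = 1.3762


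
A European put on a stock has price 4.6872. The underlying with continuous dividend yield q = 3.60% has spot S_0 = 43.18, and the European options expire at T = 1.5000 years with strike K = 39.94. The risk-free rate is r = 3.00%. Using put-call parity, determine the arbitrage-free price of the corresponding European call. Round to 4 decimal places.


Answer: Call price = 7.4148

Derivation:
Put-call parity: C - P = S_0 * exp(-qT) - K * exp(-rT).
S_0 * exp(-qT) = 43.1800 * 0.94743211 = 40.91011836
K * exp(-rT) = 39.9400 * 0.95599748 = 38.18253942
C = P + S*exp(-qT) - K*exp(-rT)
C = 4.6872 + 40.91011836 - 38.18253942 = 7.4148


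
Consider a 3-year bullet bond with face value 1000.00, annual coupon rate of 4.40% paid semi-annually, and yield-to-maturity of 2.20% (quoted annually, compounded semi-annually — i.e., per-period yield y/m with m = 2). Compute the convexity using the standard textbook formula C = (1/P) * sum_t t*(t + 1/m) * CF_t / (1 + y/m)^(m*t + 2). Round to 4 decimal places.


Coupon per period c = face * coupon_rate / m = 22.000000
Periods per year m = 2; per-period yield y/m = 0.011000
Number of cashflows N = 6
Cashflows (t years, CF_t, discount factor 1/(1+y/m)^(m*t), PV):
  t = 0.5000: CF_t = 22.000000, DF = 0.989120, PV = 21.760633
  t = 1.0000: CF_t = 22.000000, DF = 0.978358, PV = 21.523870
  t = 1.5000: CF_t = 22.000000, DF = 0.967713, PV = 21.289684
  t = 2.0000: CF_t = 22.000000, DF = 0.957184, PV = 21.058045
  t = 2.5000: CF_t = 22.000000, DF = 0.946769, PV = 20.828927
  t = 3.0000: CF_t = 1022.000000, DF = 0.936468, PV = 957.070571
Price P = sum_t PV_t = 1063.531731
Convexity numerator sum_t t*(t + 1/m) * CF_t / (1+y/m)^(m*t + 2):
  t = 0.5000: term = 10.644842
  t = 1.0000: term = 31.587068
  t = 1.5000: term = 62.486782
  t = 2.0000: term = 103.011510
  t = 2.5000: term = 152.836068
  t = 3.0000: term = 9831.752791
Convexity = (1/P) * sum = 10192.319060 / 1063.531731 = 9.583465

Answer: Convexity = 9.5835


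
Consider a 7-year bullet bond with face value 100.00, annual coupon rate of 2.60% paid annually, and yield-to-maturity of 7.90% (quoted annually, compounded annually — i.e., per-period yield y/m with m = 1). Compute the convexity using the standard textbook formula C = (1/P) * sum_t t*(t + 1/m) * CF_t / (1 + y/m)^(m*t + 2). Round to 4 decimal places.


Coupon per period c = face * coupon_rate / m = 2.600000
Periods per year m = 1; per-period yield y/m = 0.079000
Number of cashflows N = 7
Cashflows (t years, CF_t, discount factor 1/(1+y/m)^(m*t), PV):
  t = 1.0000: CF_t = 2.600000, DF = 0.926784, PV = 2.409639
  t = 2.0000: CF_t = 2.600000, DF = 0.858929, PV = 2.233215
  t = 3.0000: CF_t = 2.600000, DF = 0.796041, PV = 2.069708
  t = 4.0000: CF_t = 2.600000, DF = 0.737758, PV = 1.918172
  t = 5.0000: CF_t = 2.600000, DF = 0.683743, PV = 1.777731
  t = 6.0000: CF_t = 2.600000, DF = 0.633682, PV = 1.647573
  t = 7.0000: CF_t = 102.600000, DF = 0.587286, PV = 60.255577
Price P = sum_t PV_t = 72.311614
Convexity numerator sum_t t*(t + 1/m) * CF_t / (1+y/m)^(m*t + 2):
  t = 1.0000: term = 4.139415
  t = 2.0000: term = 11.509033
  t = 3.0000: term = 21.332776
  t = 4.0000: term = 32.951461
  t = 5.0000: term = 45.808333
  t = 6.0000: term = 59.436206
  t = 7.0000: term = 2898.293652
Convexity = (1/P) * sum = 3073.470876 / 72.311614 = 42.503143

Answer: Convexity = 42.5031


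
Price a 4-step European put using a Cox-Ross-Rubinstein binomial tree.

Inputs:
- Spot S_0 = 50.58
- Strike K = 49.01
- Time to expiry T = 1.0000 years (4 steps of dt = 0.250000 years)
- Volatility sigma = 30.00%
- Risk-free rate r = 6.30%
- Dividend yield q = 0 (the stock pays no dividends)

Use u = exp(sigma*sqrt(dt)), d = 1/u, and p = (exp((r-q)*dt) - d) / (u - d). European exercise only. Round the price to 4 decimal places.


Answer: Price = V(0,0) = 3.6447

Derivation:
dt = T/N = 0.250000
u = exp(sigma*sqrt(dt)) = 1.161834; d = 1/u = 0.860708
p = (exp((r-q)*dt) - d) / (u - d) = 0.515288
Discount per step: exp(-r*dt) = 0.984373
Stock lattice S(k, i) with i counting down-moves:
  k=0: S(0,0) = 50.5800
  k=1: S(1,0) = 58.7656; S(1,1) = 43.5346
  k=2: S(2,0) = 68.2759; S(2,1) = 50.5800; S(2,2) = 37.4706
  k=3: S(3,0) = 79.3252; S(3,1) = 58.7656; S(3,2) = 43.5346; S(3,3) = 32.2512
  k=4: S(4,0) = 92.1628; S(4,1) = 68.2759; S(4,2) = 50.5800; S(4,3) = 37.4706; S(4,4) = 27.7589
Terminal payoffs V(N, i) = max(K - S_T, 0):
  V(4,0) = 0.000000; V(4,1) = 0.000000; V(4,2) = 0.000000; V(4,3) = 11.539414; V(4,4) = 21.251107
Backward induction: V(k, i) = exp(-r*dt) * [p * V(k+1, i) + (1-p) * V(k+1, i+1)].
  V(3,0) = exp(-r*dt) * [p*0.000000 + (1-p)*0.000000] = 0.000000
  V(3,1) = exp(-r*dt) * [p*0.000000 + (1-p)*0.000000] = 0.000000
  V(3,2) = exp(-r*dt) * [p*0.000000 + (1-p)*11.539414] = 5.505890
  V(3,3) = exp(-r*dt) * [p*11.539414 + (1-p)*21.251107] = 15.992908
  V(2,0) = exp(-r*dt) * [p*0.000000 + (1-p)*0.000000] = 0.000000
  V(2,1) = exp(-r*dt) * [p*0.000000 + (1-p)*5.505890] = 2.627068
  V(2,2) = exp(-r*dt) * [p*5.505890 + (1-p)*15.992908] = 10.423603
  V(1,0) = exp(-r*dt) * [p*0.000000 + (1-p)*2.627068] = 1.253473
  V(1,1) = exp(-r*dt) * [p*2.627068 + (1-p)*10.423603] = 6.306037
  V(0,0) = exp(-r*dt) * [p*1.253473 + (1-p)*6.306037] = 3.644654


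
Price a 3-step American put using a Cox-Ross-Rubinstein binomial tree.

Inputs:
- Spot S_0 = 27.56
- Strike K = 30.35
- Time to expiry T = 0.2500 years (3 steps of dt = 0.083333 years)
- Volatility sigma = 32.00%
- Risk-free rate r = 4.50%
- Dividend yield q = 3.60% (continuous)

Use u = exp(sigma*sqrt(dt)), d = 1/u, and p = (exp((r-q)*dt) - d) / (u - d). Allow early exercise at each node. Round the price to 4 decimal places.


Answer: Price = V(0,0) = 3.4060

Derivation:
dt = T/N = 0.083333
u = exp(sigma*sqrt(dt)) = 1.096777; d = 1/u = 0.911762
p = (exp((r-q)*dt) - d) / (u - d) = 0.480978
Discount per step: exp(-r*dt) = 0.996257
Stock lattice S(k, i) with i counting down-moves:
  k=0: S(0,0) = 27.5600
  k=1: S(1,0) = 30.2272; S(1,1) = 25.1282
  k=2: S(2,0) = 33.1525; S(2,1) = 27.5600; S(2,2) = 22.9109
  k=3: S(3,0) = 36.3609; S(3,1) = 30.2272; S(3,2) = 25.1282; S(3,3) = 20.8893
Terminal payoffs V(N, i) = max(K - S_T, 0):
  V(3,0) = 0.000000; V(3,1) = 0.122821; V(3,2) = 5.221833; V(3,3) = 9.460695
Backward induction: V(k, i) = exp(-r*dt) * [p * V(k+1, i) + (1-p) * V(k+1, i+1)]; then take max(V_cont, immediate exercise) for American.
  V(2,0) = exp(-r*dt) * [p*0.000000 + (1-p)*0.122821] = 0.063508; exercise = 0.000000; V(2,0) = max -> 0.063508
  V(2,1) = exp(-r*dt) * [p*0.122821 + (1-p)*5.221833] = 2.758957; exercise = 2.790000; V(2,1) = max -> 2.790000
  V(2,2) = exp(-r*dt) * [p*5.221833 + (1-p)*9.460695] = 7.394117; exercise = 7.439087; V(2,2) = max -> 7.439087
  V(1,0) = exp(-r*dt) * [p*0.063508 + (1-p)*2.790000] = 1.473084; exercise = 0.122821; V(1,0) = max -> 1.473084
  V(1,1) = exp(-r*dt) * [p*2.790000 + (1-p)*7.439087] = 5.183505; exercise = 5.221833; V(1,1) = max -> 5.221833
  V(0,0) = exp(-r*dt) * [p*1.473084 + (1-p)*5.221833] = 3.405972; exercise = 2.790000; V(0,0) = max -> 3.405972


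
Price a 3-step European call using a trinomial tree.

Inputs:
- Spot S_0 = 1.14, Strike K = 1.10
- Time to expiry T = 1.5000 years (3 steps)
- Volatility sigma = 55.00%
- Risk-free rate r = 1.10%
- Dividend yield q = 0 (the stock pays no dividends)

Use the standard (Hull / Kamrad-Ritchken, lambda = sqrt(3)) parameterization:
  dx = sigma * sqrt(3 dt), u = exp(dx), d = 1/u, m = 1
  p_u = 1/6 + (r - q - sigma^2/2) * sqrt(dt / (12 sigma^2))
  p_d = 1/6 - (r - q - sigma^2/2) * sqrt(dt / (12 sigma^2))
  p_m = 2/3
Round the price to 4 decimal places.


dt = T/N = 0.500000; dx = sigma*sqrt(3*dt) = 0.673610
u = exp(dx) = 1.961304; d = 1/u = 0.509865
p_u = 0.114615, p_m = 0.666667, p_d = 0.218718
Discount per step: exp(-r*dt) = 0.994515
Stock lattice S(k, j) with j the centered position index:
  k=0: S(0,+0) = 1.1400
  k=1: S(1,-1) = 0.5812; S(1,+0) = 1.1400; S(1,+1) = 2.2359
  k=2: S(2,-2) = 0.2964; S(2,-1) = 0.5812; S(2,+0) = 1.1400; S(2,+1) = 2.2359; S(2,+2) = 4.3853
  k=3: S(3,-3) = 0.1511; S(3,-2) = 0.2964; S(3,-1) = 0.5812; S(3,+0) = 1.1400; S(3,+1) = 2.2359; S(3,+2) = 4.3853; S(3,+3) = 8.6008
Terminal payoffs V(N, j) = max(S_T - K, 0):
  V(3,-3) = 0.000000; V(3,-2) = 0.000000; V(3,-1) = 0.000000; V(3,+0) = 0.040000; V(3,+1) = 1.135887; V(3,+2) = 3.285254; V(3,+3) = 7.500818
Backward induction: V(k, j) = exp(-r*dt) * [p_u * V(k+1, j+1) + p_m * V(k+1, j) + p_d * V(k+1, j-1)]
  V(2,-2) = exp(-r*dt) * [p_u*0.000000 + p_m*0.000000 + p_d*0.000000] = 0.000000
  V(2,-1) = exp(-r*dt) * [p_u*0.040000 + p_m*0.000000 + p_d*0.000000] = 0.004559
  V(2,+0) = exp(-r*dt) * [p_u*1.135887 + p_m*0.040000 + p_d*0.000000] = 0.155996
  V(2,+1) = exp(-r*dt) * [p_u*3.285254 + p_m*1.135887 + p_d*0.040000] = 1.136279
  V(2,+2) = exp(-r*dt) * [p_u*7.500818 + p_m*3.285254 + p_d*1.135887] = 3.280224
  V(1,-1) = exp(-r*dt) * [p_u*0.155996 + p_m*0.004559 + p_d*0.000000] = 0.020804
  V(1,+0) = exp(-r*dt) * [p_u*1.136279 + p_m*0.155996 + p_d*0.004559] = 0.233939
  V(1,+1) = exp(-r*dt) * [p_u*3.280224 + p_m*1.136279 + p_d*0.155996] = 1.161197
  V(0,+0) = exp(-r*dt) * [p_u*1.161197 + p_m*0.233939 + p_d*0.020804] = 0.291990

Answer: Price = V(0,0) = 0.2920


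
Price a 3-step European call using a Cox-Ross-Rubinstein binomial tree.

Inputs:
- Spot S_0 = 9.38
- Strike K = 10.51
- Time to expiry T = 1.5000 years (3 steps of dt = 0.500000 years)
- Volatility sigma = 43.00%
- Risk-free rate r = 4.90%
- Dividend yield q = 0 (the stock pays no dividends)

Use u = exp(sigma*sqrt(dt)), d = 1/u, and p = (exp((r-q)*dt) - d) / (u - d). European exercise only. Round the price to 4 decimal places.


Answer: Price = V(0,0) = 1.9077

Derivation:
dt = T/N = 0.500000
u = exp(sigma*sqrt(dt)) = 1.355345; d = 1/u = 0.737820
p = (exp((r-q)*dt) - d) / (u - d) = 0.464731
Discount per step: exp(-r*dt) = 0.975798
Stock lattice S(k, i) with i counting down-moves:
  k=0: S(0,0) = 9.3800
  k=1: S(1,0) = 12.7131; S(1,1) = 6.9207
  k=2: S(2,0) = 17.2307; S(2,1) = 9.3800; S(2,2) = 5.1063
  k=3: S(3,0) = 23.3535; S(3,1) = 12.7131; S(3,2) = 6.9207; S(3,3) = 3.7675
Terminal payoffs V(N, i) = max(S_T - K, 0):
  V(3,0) = 12.843515; V(3,1) = 2.203135; V(3,2) = 0.000000; V(3,3) = 0.000000
Backward induction: V(k, i) = exp(-r*dt) * [p * V(k+1, i) + (1-p) * V(k+1, i+1)].
  V(2,0) = exp(-r*dt) * [p*12.843515 + (1-p)*2.203135] = 6.975048
  V(2,1) = exp(-r*dt) * [p*2.203135 + (1-p)*0.000000] = 0.999085
  V(2,2) = exp(-r*dt) * [p*0.000000 + (1-p)*0.000000] = 0.000000
  V(1,0) = exp(-r*dt) * [p*6.975048 + (1-p)*0.999085] = 3.684903
  V(1,1) = exp(-r*dt) * [p*0.999085 + (1-p)*0.000000] = 0.453068
  V(0,0) = exp(-r*dt) * [p*3.684903 + (1-p)*0.453068] = 1.907686


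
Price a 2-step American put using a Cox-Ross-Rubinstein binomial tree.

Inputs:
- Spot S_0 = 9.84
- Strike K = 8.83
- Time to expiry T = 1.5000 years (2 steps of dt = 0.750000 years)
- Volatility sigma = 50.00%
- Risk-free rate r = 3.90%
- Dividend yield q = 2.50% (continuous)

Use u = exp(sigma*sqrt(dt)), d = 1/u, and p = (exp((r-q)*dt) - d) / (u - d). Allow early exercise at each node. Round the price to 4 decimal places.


Answer: Price = V(0,0) = 1.5652

Derivation:
dt = T/N = 0.750000
u = exp(sigma*sqrt(dt)) = 1.541896; d = 1/u = 0.648552
p = (exp((r-q)*dt) - d) / (u - d) = 0.405223
Discount per step: exp(-r*dt) = 0.971174
Stock lattice S(k, i) with i counting down-moves:
  k=0: S(0,0) = 9.8400
  k=1: S(1,0) = 15.1723; S(1,1) = 6.3818
  k=2: S(2,0) = 23.3940; S(2,1) = 9.8400; S(2,2) = 4.1389
Terminal payoffs V(N, i) = max(K - S_T, 0):
  V(2,0) = 0.000000; V(2,1) = 0.000000; V(2,2) = 4.691099
Backward induction: V(k, i) = exp(-r*dt) * [p * V(k+1, i) + (1-p) * V(k+1, i+1)]; then take max(V_cont, immediate exercise) for American.
  V(1,0) = exp(-r*dt) * [p*0.000000 + (1-p)*0.000000] = 0.000000; exercise = 0.000000; V(1,0) = max -> 0.000000
  V(1,1) = exp(-r*dt) * [p*0.000000 + (1-p)*4.691099] = 2.709729; exercise = 2.448246; V(1,1) = max -> 2.709729
  V(0,0) = exp(-r*dt) * [p*0.000000 + (1-p)*2.709729] = 1.565226; exercise = 0.000000; V(0,0) = max -> 1.565226


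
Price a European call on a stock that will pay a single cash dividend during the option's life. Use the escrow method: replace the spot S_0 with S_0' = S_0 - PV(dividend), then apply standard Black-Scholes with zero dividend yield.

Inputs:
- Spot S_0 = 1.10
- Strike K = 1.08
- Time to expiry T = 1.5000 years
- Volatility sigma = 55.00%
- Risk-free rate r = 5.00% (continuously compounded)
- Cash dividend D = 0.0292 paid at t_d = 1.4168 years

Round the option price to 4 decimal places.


PV(D) = D * exp(-r * t_d) = 0.0292 * 0.93161094 = 0.02720304
S_0' = S_0 - PV(D) = 1.1000 - 0.02720304 = 1.07279696
d1 = (ln(S_0'/K) + (r + sigma^2/2)*T) / (sigma*sqrt(T)) = 0.43821101
d2 = d1 - sigma*sqrt(T) = -0.23539867
exp(-rT) = 0.92774349
N(d1) = 0.66938334; N(d2) = 0.40694966
C = S_0' * N(d1) - K * exp(-rT) * N(d2) = 1.07279696 * 0.66938334 - 1.0800 * 0.92774349 * 0.40694966 = 0.3104

Answer: Price = 0.3104


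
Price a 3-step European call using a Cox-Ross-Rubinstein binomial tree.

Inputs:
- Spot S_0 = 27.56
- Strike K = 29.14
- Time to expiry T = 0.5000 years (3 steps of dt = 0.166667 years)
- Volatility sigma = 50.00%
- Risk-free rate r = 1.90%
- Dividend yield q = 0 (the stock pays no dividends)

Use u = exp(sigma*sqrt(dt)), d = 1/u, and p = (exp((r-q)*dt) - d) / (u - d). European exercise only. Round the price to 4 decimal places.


Answer: Price = V(0,0) = 3.6201

Derivation:
dt = T/N = 0.166667
u = exp(sigma*sqrt(dt)) = 1.226450; d = 1/u = 0.815361
p = (exp((r-q)*dt) - d) / (u - d) = 0.456861
Discount per step: exp(-r*dt) = 0.996838
Stock lattice S(k, i) with i counting down-moves:
  k=0: S(0,0) = 27.5600
  k=1: S(1,0) = 33.8010; S(1,1) = 22.4714
  k=2: S(2,0) = 41.4552; S(2,1) = 27.5600; S(2,2) = 18.3223
  k=3: S(3,0) = 50.8428; S(3,1) = 33.8010; S(3,2) = 22.4714; S(3,3) = 14.9393
Terminal payoffs V(N, i) = max(S_T - K, 0):
  V(3,0) = 21.702768; V(3,1) = 4.660973; V(3,2) = 0.000000; V(3,3) = 0.000000
Backward induction: V(k, i) = exp(-r*dt) * [p * V(k+1, i) + (1-p) * V(k+1, i+1)].
  V(2,0) = exp(-r*dt) * [p*21.702768 + (1-p)*4.660973] = 12.407348
  V(2,1) = exp(-r*dt) * [p*4.660973 + (1-p)*0.000000] = 2.122683
  V(2,2) = exp(-r*dt) * [p*0.000000 + (1-p)*0.000000] = 0.000000
  V(1,0) = exp(-r*dt) * [p*12.407348 + (1-p)*2.122683] = 6.799776
  V(1,1) = exp(-r*dt) * [p*2.122683 + (1-p)*0.000000] = 0.966705
  V(0,0) = exp(-r*dt) * [p*6.799776 + (1-p)*0.966705] = 3.620124


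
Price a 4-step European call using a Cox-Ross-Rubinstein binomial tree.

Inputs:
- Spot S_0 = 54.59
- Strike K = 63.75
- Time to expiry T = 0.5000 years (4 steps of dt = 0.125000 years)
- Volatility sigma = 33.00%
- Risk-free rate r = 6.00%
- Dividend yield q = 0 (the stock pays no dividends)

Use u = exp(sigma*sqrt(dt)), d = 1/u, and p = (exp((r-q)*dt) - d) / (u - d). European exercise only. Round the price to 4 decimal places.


Answer: Price = V(0,0) = 2.7222

Derivation:
dt = T/N = 0.125000
u = exp(sigma*sqrt(dt)) = 1.123751; d = 1/u = 0.889876
p = (exp((r-q)*dt) - d) / (u - d) = 0.503054
Discount per step: exp(-r*dt) = 0.992528
Stock lattice S(k, i) with i counting down-moves:
  k=0: S(0,0) = 54.5900
  k=1: S(1,0) = 61.3456; S(1,1) = 48.5784
  k=2: S(2,0) = 68.9372; S(2,1) = 54.5900; S(2,2) = 43.2287
  k=3: S(3,0) = 77.4683; S(3,1) = 61.3456; S(3,2) = 48.5784; S(3,3) = 38.4682
  k=4: S(4,0) = 87.0551; S(4,1) = 68.9372; S(4,2) = 54.5900; S(4,3) = 43.2287; S(4,4) = 34.2320
Terminal payoffs V(N, i) = max(S_T - K, 0):
  V(4,0) = 23.305095; V(4,1) = 5.187201; V(4,2) = 0.000000; V(4,3) = 0.000000; V(4,4) = 0.000000
Backward induction: V(k, i) = exp(-r*dt) * [p * V(k+1, i) + (1-p) * V(k+1, i+1)].
  V(3,0) = exp(-r*dt) * [p*23.305095 + (1-p)*5.187201] = 14.194617
  V(3,1) = exp(-r*dt) * [p*5.187201 + (1-p)*0.000000] = 2.589944
  V(3,2) = exp(-r*dt) * [p*0.000000 + (1-p)*0.000000] = 0.000000
  V(3,3) = exp(-r*dt) * [p*0.000000 + (1-p)*0.000000] = 0.000000
  V(2,0) = exp(-r*dt) * [p*14.194617 + (1-p)*2.589944] = 8.364748
  V(2,1) = exp(-r*dt) * [p*2.589944 + (1-p)*0.000000] = 1.293146
  V(2,2) = exp(-r*dt) * [p*0.000000 + (1-p)*0.000000] = 0.000000
  V(1,0) = exp(-r*dt) * [p*8.364748 + (1-p)*1.293146] = 4.814300
  V(1,1) = exp(-r*dt) * [p*1.293146 + (1-p)*0.000000] = 0.645661
  V(0,0) = exp(-r*dt) * [p*4.814300 + (1-p)*0.645661] = 2.722218


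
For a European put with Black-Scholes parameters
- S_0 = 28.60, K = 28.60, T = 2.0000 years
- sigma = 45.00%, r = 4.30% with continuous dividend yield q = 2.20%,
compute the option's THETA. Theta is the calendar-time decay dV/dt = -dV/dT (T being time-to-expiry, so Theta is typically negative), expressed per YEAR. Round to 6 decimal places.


d1 = 0.3841946844; d2 = -0.2522014186
phi(d1) = 0.3705594786; exp(-qT) = 0.9569539575; exp(-rT) = 0.9175942312
Theta = -S*exp(-qT)*phi(d1)*sigma/(2*sqrt(T)) + r*K*exp(-rT)*N(-d2) - q*S*exp(-qT)*N(-d1)
N(-d1) = 0.3504170789; N(-d2) = 0.5995573092; sqrt(T) = 1.4142135624
Term 1 = -28.6000 * 0.9569539575 * 0.3705594786 * 0.4500 / (2 * 1.4142135624) = -1.6135503536
Term 2 = 0.0430 * 28.6000 * 0.9175942312 * 0.5995573092 = 0.6765748736
Term 3 = -0.0220 * 28.6000 * 0.9569539575 * 0.3504170789 = -0.2109915302
Theta = -1.6135503536 + (0.6765748736) + (-0.2109915302) = -1.147967

Answer: Theta = -1.147967


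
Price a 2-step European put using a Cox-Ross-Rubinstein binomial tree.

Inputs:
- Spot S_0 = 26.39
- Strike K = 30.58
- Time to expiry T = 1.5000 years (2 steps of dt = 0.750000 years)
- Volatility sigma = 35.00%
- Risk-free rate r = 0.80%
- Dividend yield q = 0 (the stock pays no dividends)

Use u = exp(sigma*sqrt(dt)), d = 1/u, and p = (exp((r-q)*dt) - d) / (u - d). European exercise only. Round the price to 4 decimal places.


Answer: Price = V(0,0) = 7.1478

Derivation:
dt = T/N = 0.750000
u = exp(sigma*sqrt(dt)) = 1.354062; d = 1/u = 0.738519
p = (exp((r-q)*dt) - d) / (u - d) = 0.434574
Discount per step: exp(-r*dt) = 0.994018
Stock lattice S(k, i) with i counting down-moves:
  k=0: S(0,0) = 26.3900
  k=1: S(1,0) = 35.7337; S(1,1) = 19.4895
  k=2: S(2,0) = 48.3856; S(2,1) = 26.3900; S(2,2) = 14.3934
Terminal payoffs V(N, i) = max(K - S_T, 0):
  V(2,0) = 0.000000; V(2,1) = 4.190000; V(2,2) = 16.186635
Backward induction: V(k, i) = exp(-r*dt) * [p * V(k+1, i) + (1-p) * V(k+1, i+1)].
  V(1,0) = exp(-r*dt) * [p*0.000000 + (1-p)*4.190000] = 2.354961
  V(1,1) = exp(-r*dt) * [p*4.190000 + (1-p)*16.186635] = 10.907562
  V(0,0) = exp(-r*dt) * [p*2.354961 + (1-p)*10.907562] = 7.147804


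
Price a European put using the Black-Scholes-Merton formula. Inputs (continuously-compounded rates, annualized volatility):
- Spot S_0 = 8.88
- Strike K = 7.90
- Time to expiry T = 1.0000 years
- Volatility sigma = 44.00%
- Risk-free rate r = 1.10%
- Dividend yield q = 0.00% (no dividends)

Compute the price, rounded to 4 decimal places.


d1 = (ln(S/K) + (r - q + 0.5*sigma^2) * T) / (sigma * sqrt(T)) = 0.51076999
d2 = d1 - sigma * sqrt(T) = 0.07076999
exp(-rT) = 0.98906028; exp(-qT) = 1.00000000
P = K * exp(-rT) * N(-d2) - S_0 * exp(-qT) * N(-d1)
N(-d1) = 0.30475606; N(-d2) = 0.47179041
P = 7.9000 * 0.98906028 * 0.47179041 - 8.8800 * 1.00000000 * 0.30475606 = 0.9801

Answer: Price = 0.9801


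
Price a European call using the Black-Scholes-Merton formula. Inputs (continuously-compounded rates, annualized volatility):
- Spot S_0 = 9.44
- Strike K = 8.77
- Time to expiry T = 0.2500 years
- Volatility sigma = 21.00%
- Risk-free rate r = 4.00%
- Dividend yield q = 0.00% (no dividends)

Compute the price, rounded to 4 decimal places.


Answer: Price = 0.8722

Derivation:
d1 = (ln(S/K) + (r - q + 0.5*sigma^2) * T) / (sigma * sqrt(T)) = 0.84887308
d2 = d1 - sigma * sqrt(T) = 0.74387308
exp(-rT) = 0.99004983; exp(-qT) = 1.00000000
C = S_0 * exp(-qT) * N(d1) - K * exp(-rT) * N(d2)
N(d1) = 0.80202404; N(d2) = 0.77152337
C = 9.4400 * 1.00000000 * 0.80202404 - 8.7700 * 0.99004983 * 0.77152337 = 0.8722


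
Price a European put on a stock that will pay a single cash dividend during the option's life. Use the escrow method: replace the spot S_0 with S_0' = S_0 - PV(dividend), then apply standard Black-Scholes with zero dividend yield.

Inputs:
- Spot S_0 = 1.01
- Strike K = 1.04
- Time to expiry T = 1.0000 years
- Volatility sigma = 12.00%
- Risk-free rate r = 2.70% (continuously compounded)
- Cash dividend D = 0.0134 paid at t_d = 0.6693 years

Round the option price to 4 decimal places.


PV(D) = D * exp(-r * t_d) = 0.0134 * 0.98209120 = 0.01316002
S_0' = S_0 - PV(D) = 1.0100 - 0.01316002 = 0.99683998
d1 = (ln(S_0'/K) + (r + sigma^2/2)*T) / (sigma*sqrt(T)) = -0.06821449
d2 = d1 - sigma*sqrt(T) = -0.18821449
exp(-rT) = 0.97336124
N(-d1) = 0.52719255; N(-d2) = 0.57464574
P = K * exp(-rT) * N(-d2) - S_0' * N(-d1) = 1.0400 * 0.97336124 * 0.57464574 - 0.99683998 * 0.52719255 = 0.0562

Answer: Price = 0.0562


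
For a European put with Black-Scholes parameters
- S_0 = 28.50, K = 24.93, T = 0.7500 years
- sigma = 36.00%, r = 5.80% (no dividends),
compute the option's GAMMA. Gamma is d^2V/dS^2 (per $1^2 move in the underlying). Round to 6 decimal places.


d1 = 0.7246778365; d2 = 0.4129086911
phi(d1) = 0.3068127917; exp(-qT) = 1.0000000000; exp(-rT) = 0.9574325541
Gamma = exp(-qT) * phi(d1) / (S * sigma * sqrt(T)) = 1.0000000000 * 0.3068127917 / (28.5000 * 0.3600 * 0.8660254038) = 0.034530

Answer: Gamma = 0.034530


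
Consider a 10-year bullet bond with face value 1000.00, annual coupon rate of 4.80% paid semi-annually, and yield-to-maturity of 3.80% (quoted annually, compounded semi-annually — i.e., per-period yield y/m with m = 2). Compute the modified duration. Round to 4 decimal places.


Answer: Modified duration = 7.9952

Derivation:
Coupon per period c = face * coupon_rate / m = 24.000000
Periods per year m = 2; per-period yield y/m = 0.019000
Number of cashflows N = 20
Cashflows (t years, CF_t, discount factor 1/(1+y/m)^(m*t), PV):
  t = 0.5000: CF_t = 24.000000, DF = 0.981354, PV = 23.552502
  t = 1.0000: CF_t = 24.000000, DF = 0.963056, PV = 23.113349
  t = 1.5000: CF_t = 24.000000, DF = 0.945099, PV = 22.682384
  t = 2.0000: CF_t = 24.000000, DF = 0.927477, PV = 22.259454
  t = 2.5000: CF_t = 24.000000, DF = 0.910184, PV = 21.844410
  t = 3.0000: CF_t = 24.000000, DF = 0.893213, PV = 21.437105
  t = 3.5000: CF_t = 24.000000, DF = 0.876558, PV = 21.037395
  t = 4.0000: CF_t = 24.000000, DF = 0.860214, PV = 20.645137
  t = 4.5000: CF_t = 24.000000, DF = 0.844175, PV = 20.260193
  t = 5.0000: CF_t = 24.000000, DF = 0.828434, PV = 19.882427
  t = 5.5000: CF_t = 24.000000, DF = 0.812988, PV = 19.511705
  t = 6.0000: CF_t = 24.000000, DF = 0.797829, PV = 19.147895
  t = 6.5000: CF_t = 24.000000, DF = 0.782953, PV = 18.790868
  t = 7.0000: CF_t = 24.000000, DF = 0.768354, PV = 18.440499
  t = 7.5000: CF_t = 24.000000, DF = 0.754028, PV = 18.096662
  t = 8.0000: CF_t = 24.000000, DF = 0.739968, PV = 17.759237
  t = 8.5000: CF_t = 24.000000, DF = 0.726171, PV = 17.428103
  t = 9.0000: CF_t = 24.000000, DF = 0.712631, PV = 17.103143
  t = 9.5000: CF_t = 24.000000, DF = 0.699343, PV = 16.784242
  t = 10.0000: CF_t = 1024.000000, DF = 0.686304, PV = 702.774956
Price P = sum_t PV_t = 1082.551666
First compute Macaulay numerator sum_t t * PV_t:
  t * PV_t at t = 0.5000: 11.776251
  t * PV_t at t = 1.0000: 23.113349
  t * PV_t at t = 1.5000: 34.023575
  t * PV_t at t = 2.0000: 44.518908
  t * PV_t at t = 2.5000: 54.611025
  t * PV_t at t = 3.0000: 64.311315
  t * PV_t at t = 3.5000: 73.630881
  t * PV_t at t = 4.0000: 82.580548
  t * PV_t at t = 4.5000: 91.170870
  t * PV_t at t = 5.0000: 99.412136
  t * PV_t at t = 5.5000: 107.314377
  t * PV_t at t = 6.0000: 114.887369
  t * PV_t at t = 6.5000: 122.140644
  t * PV_t at t = 7.0000: 129.083492
  t * PV_t at t = 7.5000: 135.724967
  t * PV_t at t = 8.0000: 142.073894
  t * PV_t at t = 8.5000: 148.138874
  t * PV_t at t = 9.0000: 153.928288
  t * PV_t at t = 9.5000: 159.450304
  t * PV_t at t = 10.0000: 7027.749558
Macaulay duration D = 8819.640626 / 1082.551666 = 8.147085
Modified duration = D / (1 + y/m) = 8.147085 / (1 + 0.019000) = 7.995177


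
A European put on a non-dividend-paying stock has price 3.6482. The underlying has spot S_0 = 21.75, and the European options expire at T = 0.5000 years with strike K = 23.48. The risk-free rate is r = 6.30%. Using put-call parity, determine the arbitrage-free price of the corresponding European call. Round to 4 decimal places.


Answer: Call price = 2.6463

Derivation:
Put-call parity: C - P = S_0 * exp(-qT) - K * exp(-rT).
S_0 * exp(-qT) = 21.7500 * 1.00000000 = 21.75000000
K * exp(-rT) = 23.4800 * 0.96899096 = 22.75190766
C = P + S*exp(-qT) - K*exp(-rT)
C = 3.6482 + 21.75000000 - 22.75190766 = 2.6463


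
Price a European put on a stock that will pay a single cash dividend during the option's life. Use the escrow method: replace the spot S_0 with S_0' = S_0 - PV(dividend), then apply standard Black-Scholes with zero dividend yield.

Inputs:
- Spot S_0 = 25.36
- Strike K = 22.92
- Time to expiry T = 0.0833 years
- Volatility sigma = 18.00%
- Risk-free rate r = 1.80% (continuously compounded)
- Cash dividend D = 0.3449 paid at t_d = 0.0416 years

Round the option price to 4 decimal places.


PV(D) = D * exp(-r * t_d) = 0.3449 * 0.99925148 = 0.34464184
S_0' = S_0 - PV(D) = 25.3600 - 0.34464184 = 25.01535816
d1 = (ln(S_0'/K) + (r + sigma^2/2)*T) / (sigma*sqrt(T)) = 1.73872887
d2 = d1 - sigma*sqrt(T) = 1.68677774
exp(-rT) = 0.99850172
N(-d1) = 0.04104123; N(-d2) = 0.04582305
P = K * exp(-rT) * N(-d2) - S_0' * N(-d1) = 22.9200 * 0.99850172 * 0.04582305 - 25.01535816 * 0.04104123 = 0.0220

Answer: Price = 0.0220


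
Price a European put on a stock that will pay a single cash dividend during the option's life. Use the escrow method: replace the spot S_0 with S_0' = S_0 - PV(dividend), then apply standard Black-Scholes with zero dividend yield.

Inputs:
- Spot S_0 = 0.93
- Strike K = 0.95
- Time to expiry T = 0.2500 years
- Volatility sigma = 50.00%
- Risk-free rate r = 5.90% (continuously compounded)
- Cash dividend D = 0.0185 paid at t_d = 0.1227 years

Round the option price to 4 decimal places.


Answer: Price = 0.1046

Derivation:
PV(D) = D * exp(-r * t_d) = 0.0185 * 0.99278684 = 0.01836656
S_0' = S_0 - PV(D) = 0.9300 - 0.01836656 = 0.91163344
d1 = (ln(S_0'/K) + (r + sigma^2/2)*T) / (sigma*sqrt(T)) = 0.01910399
d2 = d1 - sigma*sqrt(T) = -0.23089601
exp(-rT) = 0.98535825
N(-d1) = 0.49237907; N(-d2) = 0.59130220
P = K * exp(-rT) * N(-d2) - S_0' * N(-d1) = 0.9500 * 0.98535825 * 0.59130220 - 0.91163344 * 0.49237907 = 0.1046


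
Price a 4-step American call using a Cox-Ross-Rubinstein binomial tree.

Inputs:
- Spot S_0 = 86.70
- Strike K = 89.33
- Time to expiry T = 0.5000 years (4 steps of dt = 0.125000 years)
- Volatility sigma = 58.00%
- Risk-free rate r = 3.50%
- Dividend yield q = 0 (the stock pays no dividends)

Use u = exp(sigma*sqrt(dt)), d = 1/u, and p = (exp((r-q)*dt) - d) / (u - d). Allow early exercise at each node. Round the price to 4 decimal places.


Answer: Price = V(0,0) = 13.2329

Derivation:
dt = T/N = 0.125000
u = exp(sigma*sqrt(dt)) = 1.227600; d = 1/u = 0.814598
p = (exp((r-q)*dt) - d) / (u - d) = 0.459530
Discount per step: exp(-r*dt) = 0.995635
Stock lattice S(k, i) with i counting down-moves:
  k=0: S(0,0) = 86.7000
  k=1: S(1,0) = 106.4329; S(1,1) = 70.6256
  k=2: S(2,0) = 130.6570; S(2,1) = 86.7000; S(2,2) = 57.5315
  k=3: S(3,0) = 160.3946; S(3,1) = 106.4329; S(3,2) = 70.6256; S(3,3) = 46.8650
  k=4: S(4,0) = 196.9003; S(4,1) = 130.6570; S(4,2) = 86.7000; S(4,3) = 57.5315; S(4,4) = 38.1761
Terminal payoffs V(N, i) = max(S_T - K, 0):
  V(4,0) = 107.570347; V(4,1) = 41.327032; V(4,2) = 0.000000; V(4,3) = 0.000000; V(4,4) = 0.000000
Backward induction: V(k, i) = exp(-r*dt) * [p * V(k+1, i) + (1-p) * V(k+1, i+1)]; then take max(V_cont, immediate exercise) for American.
  V(3,0) = exp(-r*dt) * [p*107.570347 + (1-p)*41.327032] = 71.454526; exercise = 71.064561; V(3,0) = max -> 71.454526
  V(3,1) = exp(-r*dt) * [p*41.327032 + (1-p)*0.000000] = 18.908108; exercise = 17.102912; V(3,1) = max -> 18.908108
  V(3,2) = exp(-r*dt) * [p*0.000000 + (1-p)*0.000000] = 0.000000; exercise = 0.000000; V(3,2) = max -> 0.000000
  V(3,3) = exp(-r*dt) * [p*0.000000 + (1-p)*0.000000] = 0.000000; exercise = 0.000000; V(3,3) = max -> 0.000000
  V(2,0) = exp(-r*dt) * [p*71.454526 + (1-p)*18.908108] = 42.866811; exercise = 41.327032; V(2,0) = max -> 42.866811
  V(2,1) = exp(-r*dt) * [p*18.908108 + (1-p)*0.000000] = 8.650912; exercise = 0.000000; V(2,1) = max -> 8.650912
  V(2,2) = exp(-r*dt) * [p*0.000000 + (1-p)*0.000000] = 0.000000; exercise = 0.000000; V(2,2) = max -> 0.000000
  V(1,0) = exp(-r*dt) * [p*42.866811 + (1-p)*8.650912] = 24.267741; exercise = 17.102912; V(1,0) = max -> 24.267741
  V(1,1) = exp(-r*dt) * [p*8.650912 + (1-p)*0.000000] = 3.958000; exercise = 0.000000; V(1,1) = max -> 3.958000
  V(0,0) = exp(-r*dt) * [p*24.267741 + (1-p)*3.958000] = 13.232915; exercise = 0.000000; V(0,0) = max -> 13.232915


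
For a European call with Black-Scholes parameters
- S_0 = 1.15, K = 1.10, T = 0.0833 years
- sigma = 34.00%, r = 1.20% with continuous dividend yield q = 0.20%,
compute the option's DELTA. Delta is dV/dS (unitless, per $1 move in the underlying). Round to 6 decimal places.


d1 = 0.5105426122; d2 = 0.4124126983
phi(d1) = 0.3501949034; exp(-qT) = 0.9998334139; exp(-rT) = 0.9990008994
N(d1) = 0.6951643154
Delta = exp(-qT) * N(d1) = 0.9998334139 * 0.6951643154 = 0.695049

Answer: Delta = 0.695049
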